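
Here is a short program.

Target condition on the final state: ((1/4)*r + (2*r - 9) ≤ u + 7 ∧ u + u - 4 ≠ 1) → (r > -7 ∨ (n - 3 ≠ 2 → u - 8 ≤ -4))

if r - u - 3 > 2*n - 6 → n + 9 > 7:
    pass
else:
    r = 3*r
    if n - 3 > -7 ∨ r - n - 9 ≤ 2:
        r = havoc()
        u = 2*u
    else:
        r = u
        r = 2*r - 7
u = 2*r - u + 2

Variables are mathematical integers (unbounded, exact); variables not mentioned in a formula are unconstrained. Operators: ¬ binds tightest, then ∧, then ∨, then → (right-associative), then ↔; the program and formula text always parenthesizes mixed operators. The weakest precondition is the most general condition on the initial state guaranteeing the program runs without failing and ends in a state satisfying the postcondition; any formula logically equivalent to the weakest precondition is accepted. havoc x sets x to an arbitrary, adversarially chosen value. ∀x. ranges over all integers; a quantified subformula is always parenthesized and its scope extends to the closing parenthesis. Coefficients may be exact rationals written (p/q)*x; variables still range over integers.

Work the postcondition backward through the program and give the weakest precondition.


Working backward. After the program, the postcondition ((1/4)*r + (2*r - 9) ≤ u + 7 ∧ u + u - 4 ≠ 1) → (r > -7 ∨ (n - 3 ≠ 2 → u - 8 ≤ -4)) must hold; in canonical form it is ((9/4)*r ≤ u + 16 ∧ 2*u ≠ 5) → (r > -7 ∨ (n ≠ 5 → u ≤ 4)).
Before u := 2*r - u + 2: ((1/4)*r + u ≤ 18 ∧ 4*r ≠ 2*u + 1) → (r > -7 ∨ (n ≠ 5 → 2*r ≤ u + 2))
Then branch requires ((1/4)*r + u ≤ 18 ∧ 4*r ≠ 2*u + 1) → (r > -7 ∨ (n ≠ 5 → 2*r ≤ u + 2)); else branch requires ((n > -4 ∨ 3*r ≤ n + 11) → (∀r_1. (((1/4)*r_1 + 2*u ≤ 18 ∧ 4*r_1 ≠ 4*u + 1) → (r_1 > -7 ∨ (n ≠ 5 → 2*r_1 ≤ 2*u + 2))))) ∧ ((¬(n > -4 ∨ 3*r ≤ n + 11)) → (((3/2)*u ≤ 79/4 ∧ 6*u ≠ 29) → (2*u > 0 ∨ (n ≠ 5 → 3*u ≤ 16)))).
Before the if: ((r > 2*n + u - 3 → n > -2) → (((1/4)*r + u ≤ 18 ∧ 4*r ≠ 2*u + 1) → (r > -7 ∨ (n ≠ 5 → 2*r ≤ u + 2)))) ∧ ((¬(r > 2*n + u - 3 → n > -2)) → (((n > -4 ∨ 3*r ≤ n + 11) → (∀r_1. (((1/4)*r_1 + 2*u ≤ 18 ∧ 4*r_1 ≠ 4*u + 1) → (r_1 > -7 ∨ (n ≠ 5 → 2*r_1 ≤ 2*u + 2))))) ∧ ((¬(n > -4 ∨ 3*r ≤ n + 11)) → (((3/2)*u ≤ 79/4 ∧ 6*u ≠ 29) → (2*u > 0 ∨ (n ≠ 5 → 3*u ≤ 16))))))
Answer: WP = ((r > 2*n + u - 3 → n > -2) → (((1/4)*r + u ≤ 18 ∧ 4*r ≠ 2*u + 1) → (r > -7 ∨ (n ≠ 5 → 2*r ≤ u + 2)))) ∧ ((¬(r > 2*n + u - 3 → n > -2)) → (((n > -4 ∨ 3*r ≤ n + 11) → (∀r_1. (((1/4)*r_1 + 2*u ≤ 18 ∧ 4*r_1 ≠ 4*u + 1) → (r_1 > -7 ∨ (n ≠ 5 → 2*r_1 ≤ 2*u + 2))))) ∧ ((¬(n > -4 ∨ 3*r ≤ n + 11)) → (((3/2)*u ≤ 79/4 ∧ 6*u ≠ 29) → (2*u > 0 ∨ (n ≠ 5 → 3*u ≤ 16))))))


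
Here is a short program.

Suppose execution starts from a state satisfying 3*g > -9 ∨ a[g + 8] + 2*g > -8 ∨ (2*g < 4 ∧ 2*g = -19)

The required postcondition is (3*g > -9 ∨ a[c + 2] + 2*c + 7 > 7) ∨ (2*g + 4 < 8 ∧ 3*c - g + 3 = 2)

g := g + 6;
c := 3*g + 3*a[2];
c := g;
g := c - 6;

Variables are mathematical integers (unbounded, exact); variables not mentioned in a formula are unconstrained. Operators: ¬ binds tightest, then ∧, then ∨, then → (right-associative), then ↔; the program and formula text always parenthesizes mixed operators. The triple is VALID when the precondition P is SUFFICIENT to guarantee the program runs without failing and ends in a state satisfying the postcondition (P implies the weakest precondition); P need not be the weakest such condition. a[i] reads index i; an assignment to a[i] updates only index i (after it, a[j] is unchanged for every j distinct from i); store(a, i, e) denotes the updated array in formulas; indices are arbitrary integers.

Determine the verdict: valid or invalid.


Working backward. After the program, the postcondition (3*g > -9 ∨ a[c + 2] + 2*c + 7 > 7) ∨ (2*g + 4 < 8 ∧ 3*c - g + 3 = 2) must hold; in canonical form it is 3*g > -9 ∨ a[c + 2] + 2*c > 0 ∨ (2*g < 4 ∧ 3*c = g - 1).
Before g := c - 6: 3*c > 9 ∨ a[c + 2] + 2*c > 0 ∨ (2*c < 16 ∧ 2*c = -7)
Before c := g: 3*g > 9 ∨ a[g + 2] + 2*g > 0 ∨ (2*g < 16 ∧ 2*g = -7)
Before c := 3*g + 3*a[2]: 3*g > 9 ∨ a[g + 2] + 2*g > 0 ∨ (2*g < 16 ∧ 2*g = -7)
Before g := g + 6: 3*g > -9 ∨ a[g + 8] + 2*g > -12 ∨ (2*g < 4 ∧ 2*g = -19)
The weakest precondition is 3*g > -9 ∨ a[g + 8] + 2*g > -12 ∨ (2*g < 4 ∧ 2*g = -19).
Check whether 3*g > -9 ∨ a[g + 8] + 2*g > -8 ∨ (2*g < 4 ∧ 2*g = -19) implies it.
Every state satisfying the precondition satisfies the weakest precondition: the implication holds.
Answer: valid


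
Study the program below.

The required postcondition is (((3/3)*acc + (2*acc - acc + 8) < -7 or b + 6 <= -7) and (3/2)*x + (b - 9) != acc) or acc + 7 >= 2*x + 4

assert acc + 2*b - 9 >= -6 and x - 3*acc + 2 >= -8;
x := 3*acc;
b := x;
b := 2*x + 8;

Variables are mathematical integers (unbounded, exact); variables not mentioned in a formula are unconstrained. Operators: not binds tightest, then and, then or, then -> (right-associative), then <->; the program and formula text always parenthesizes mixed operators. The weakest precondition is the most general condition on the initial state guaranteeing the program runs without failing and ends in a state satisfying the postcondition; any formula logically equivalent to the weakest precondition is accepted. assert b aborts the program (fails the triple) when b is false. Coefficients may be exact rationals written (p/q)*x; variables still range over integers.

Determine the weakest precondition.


Working backward. After the program, the postcondition (((3/3)*acc + (2*acc - acc + 8) < -7 or b + 6 <= -7) and (3/2)*x + (b - 9) != acc) or acc + 7 >= 2*x + 4 must hold; in canonical form it is ((2*acc < -15 or b <= -13) and b + (3/2)*x != acc + 9) or acc >= 2*x - 3.
Before b := 2*x + 8: ((2*acc < -15 or 2*x <= -21) and (7/2)*x != acc + 1) or acc >= 2*x - 3
Before b := x: ((2*acc < -15 or 2*x <= -21) and (7/2)*x != acc + 1) or acc >= 2*x - 3
Before x := 3*acc: ((2*acc < -15 or 6*acc <= -21) and (19/2)*acc != 1) or 5*acc <= 3
Before assert acc + 2*b - 9 >= -6 and x - 3*acc + 2 >= -8: acc + 2*b >= 3 and x >= 3*acc - 10 and (((2*acc < -15 or 6*acc <= -21) and (19/2)*acc != 1) or 5*acc <= 3)
Answer: WP = acc + 2*b >= 3 and x >= 3*acc - 10 and (((2*acc < -15 or 6*acc <= -21) and (19/2)*acc != 1) or 5*acc <= 3)


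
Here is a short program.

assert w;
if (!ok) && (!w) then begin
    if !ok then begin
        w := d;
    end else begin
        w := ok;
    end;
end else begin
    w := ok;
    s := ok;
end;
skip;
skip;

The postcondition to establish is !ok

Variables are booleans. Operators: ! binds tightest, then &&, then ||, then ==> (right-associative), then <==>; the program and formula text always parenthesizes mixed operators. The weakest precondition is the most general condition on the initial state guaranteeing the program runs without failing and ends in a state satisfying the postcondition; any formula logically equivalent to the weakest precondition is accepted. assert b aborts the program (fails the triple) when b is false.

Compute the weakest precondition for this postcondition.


Working backward. After the program, !ok must hold.
Before skip: !ok
Before skip: !ok
Then branch requires ok ==> (!ok); else branch requires !ok.
Before the if: (((!ok) && (!w)) ==> (ok ==> (!ok))) && ((!((!ok) && (!w))) ==> (!ok))
Before assert w: w && (((!ok) && (!w)) ==> (ok ==> (!ok))) && ((!((!ok) && (!w))) ==> (!ok))
Answer: WP = w && (((!ok) && (!w)) ==> (ok ==> (!ok))) && ((!((!ok) && (!w))) ==> (!ok))


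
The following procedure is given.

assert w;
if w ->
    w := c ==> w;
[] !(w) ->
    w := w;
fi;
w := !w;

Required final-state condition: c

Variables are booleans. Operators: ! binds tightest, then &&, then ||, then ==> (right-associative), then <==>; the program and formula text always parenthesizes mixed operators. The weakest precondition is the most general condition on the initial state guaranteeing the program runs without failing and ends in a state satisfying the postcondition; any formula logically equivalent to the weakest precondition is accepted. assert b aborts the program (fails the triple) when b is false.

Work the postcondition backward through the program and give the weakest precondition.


Working backward. After the program, c must hold.
Before w := !w: c
Then branch requires c; else branch requires c.
Before the if: (w ==> c) && ((!w) ==> c)
Before assert w: w && (w ==> c) && ((!w) ==> c)
Answer: WP = w && (w ==> c) && ((!w) ==> c)


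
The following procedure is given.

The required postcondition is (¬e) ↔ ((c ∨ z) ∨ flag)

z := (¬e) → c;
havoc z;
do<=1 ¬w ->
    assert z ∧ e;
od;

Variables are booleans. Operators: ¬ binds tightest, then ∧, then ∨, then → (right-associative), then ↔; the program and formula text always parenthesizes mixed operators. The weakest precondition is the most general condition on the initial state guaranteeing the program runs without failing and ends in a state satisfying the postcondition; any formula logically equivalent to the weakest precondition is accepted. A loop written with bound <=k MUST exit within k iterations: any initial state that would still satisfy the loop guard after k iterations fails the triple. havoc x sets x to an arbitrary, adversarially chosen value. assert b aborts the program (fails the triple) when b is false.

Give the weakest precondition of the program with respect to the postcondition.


Working backward. After the program, the postcondition (¬e) ↔ ((c ∨ z) ∨ flag) must hold; in canonical form it is (¬e) ↔ (c ∨ z ∨ flag).
Before the loop (bound <=1), unroll the exhaustion recursion (WP_0 = exit-now case; WP_j = one more guarded iteration, up to j = 1):
  WP_0: w ∧ ((¬e) ↔ (c ∨ z ∨ flag))
  WP_1: ((¬w) → (z ∧ e ∧ w ∧ ((¬e) ↔ (c ∨ z ∨ flag)))) ∧ (w → ((¬e) ↔ (c ∨ z ∨ flag)))
So before the loop: ((¬w) → (z ∧ e ∧ w ∧ ((¬e) ↔ (c ∨ z ∨ flag)))) ∧ (w → ((¬e) ↔ (c ∨ z ∨ flag)))
Before havoc z: w ∧ (w → (¬e)) ∧ (w → ((¬e) ↔ (c ∨ flag)))
Before z := (¬e) → c: w ∧ (w → (¬e)) ∧ (w → ((¬e) ↔ (c ∨ flag)))
Answer: WP = w ∧ (w → (¬e)) ∧ (w → ((¬e) ↔ (c ∨ flag)))


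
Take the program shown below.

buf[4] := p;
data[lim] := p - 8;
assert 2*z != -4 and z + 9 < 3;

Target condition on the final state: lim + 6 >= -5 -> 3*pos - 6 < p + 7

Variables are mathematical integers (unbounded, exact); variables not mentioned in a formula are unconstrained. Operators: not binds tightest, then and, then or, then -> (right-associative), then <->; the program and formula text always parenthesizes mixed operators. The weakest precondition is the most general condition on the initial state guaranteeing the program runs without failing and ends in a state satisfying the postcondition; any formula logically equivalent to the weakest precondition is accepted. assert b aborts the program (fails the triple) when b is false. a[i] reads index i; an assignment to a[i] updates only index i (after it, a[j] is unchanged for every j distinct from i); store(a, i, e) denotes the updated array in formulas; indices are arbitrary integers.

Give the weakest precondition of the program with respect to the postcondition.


Working backward. After the program, the postcondition lim + 6 >= -5 -> 3*pos - 6 < p + 7 must hold; in canonical form it is lim >= -11 -> 3*pos < p + 13.
Before assert 2*z != -4 and z + 9 < 3: 2*z != -4 and z < -6 and (lim >= -11 -> 3*pos < p + 13)
Before data[lim] := p - 8: 2*z != -4 and z < -6 and (lim >= -11 -> 3*pos < p + 13)
Before buf[4] := p: 2*z != -4 and z < -6 and (lim >= -11 -> 3*pos < p + 13)
Answer: WP = 2*z != -4 and z < -6 and (lim >= -11 -> 3*pos < p + 13)


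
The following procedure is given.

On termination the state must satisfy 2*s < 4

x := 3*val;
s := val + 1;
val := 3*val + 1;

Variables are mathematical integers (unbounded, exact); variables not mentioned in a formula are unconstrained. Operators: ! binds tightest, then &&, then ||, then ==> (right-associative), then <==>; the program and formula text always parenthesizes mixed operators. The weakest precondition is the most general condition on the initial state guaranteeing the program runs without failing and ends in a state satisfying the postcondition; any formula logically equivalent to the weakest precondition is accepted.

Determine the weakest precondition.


Working backward. After the program, 2*s < 4 must hold.
Before val := 3*val + 1: 2*s < 4
Before s := val + 1: 2*val < 2
Before x := 3*val: 2*val < 2
Answer: WP = 2*val < 2


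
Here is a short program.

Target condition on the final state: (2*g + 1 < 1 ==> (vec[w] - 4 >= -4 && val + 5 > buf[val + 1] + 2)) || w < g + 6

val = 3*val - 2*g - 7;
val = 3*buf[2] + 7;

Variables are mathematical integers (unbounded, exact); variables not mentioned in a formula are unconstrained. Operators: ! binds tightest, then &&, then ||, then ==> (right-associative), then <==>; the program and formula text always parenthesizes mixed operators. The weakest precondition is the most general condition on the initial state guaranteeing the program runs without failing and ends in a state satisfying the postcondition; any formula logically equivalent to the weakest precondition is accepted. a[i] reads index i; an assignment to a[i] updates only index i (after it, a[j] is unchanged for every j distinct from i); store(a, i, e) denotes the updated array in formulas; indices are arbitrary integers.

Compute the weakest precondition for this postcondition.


Working backward. After the program, the postcondition (2*g + 1 < 1 ==> (vec[w] - 4 >= -4 && val + 5 > buf[val + 1] + 2)) || w < g + 6 must hold; in canonical form it is (2*g < 0 ==> (vec[w] >= 0 && val > buf[val + 1] - 3)) || w < g + 6.
Before val := 3*buf[2] + 7: (2*g < 0 ==> (vec[w] >= 0 && 3*buf[2] > buf[3*buf[2] + 8] - 10)) || w < g + 6
Before val := 3*val - 2*g - 7: (2*g < 0 ==> (vec[w] >= 0 && 3*buf[2] > buf[3*buf[2] + 8] - 10)) || w < g + 6
Answer: WP = (2*g < 0 ==> (vec[w] >= 0 && 3*buf[2] > buf[3*buf[2] + 8] - 10)) || w < g + 6


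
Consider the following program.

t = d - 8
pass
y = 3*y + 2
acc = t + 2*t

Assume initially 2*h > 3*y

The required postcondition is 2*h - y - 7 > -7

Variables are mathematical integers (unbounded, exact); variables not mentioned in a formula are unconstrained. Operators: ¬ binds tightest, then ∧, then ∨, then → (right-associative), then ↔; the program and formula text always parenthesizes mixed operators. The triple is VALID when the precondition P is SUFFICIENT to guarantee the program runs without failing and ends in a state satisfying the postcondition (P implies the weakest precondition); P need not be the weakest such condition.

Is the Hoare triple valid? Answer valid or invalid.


Working backward. After the program, the postcondition 2*h - y - 7 > -7 must hold; in canonical form it is 2*h > y.
Before acc := t + 2*t: 2*h > y
Before y := 3*y + 2: 2*h > 3*y + 2
Before skip: 2*h > 3*y + 2
Before t := d - 8: 2*h > 3*y + 2
The weakest precondition is 2*h > 3*y + 2.
Check whether 2*h > 3*y implies it.
Countermodel: at the initial state h = 2, y = 1, the precondition holds but the weakest precondition fails.
Answer: invalid


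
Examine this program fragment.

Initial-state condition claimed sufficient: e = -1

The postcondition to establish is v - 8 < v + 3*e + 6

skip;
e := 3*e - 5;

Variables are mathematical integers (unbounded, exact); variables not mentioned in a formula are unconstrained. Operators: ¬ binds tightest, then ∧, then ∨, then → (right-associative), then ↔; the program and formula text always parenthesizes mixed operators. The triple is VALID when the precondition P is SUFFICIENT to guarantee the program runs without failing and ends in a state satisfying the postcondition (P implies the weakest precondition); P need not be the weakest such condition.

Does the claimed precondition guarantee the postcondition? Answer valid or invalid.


Working backward. After the program, the postcondition v - 8 < v + 3*e + 6 must hold; in canonical form it is 3*e > -14.
Before e := 3*e - 5: 9*e > 1
Before skip: 9*e > 1
The weakest precondition is 9*e > 1.
Check whether e = -1 implies it.
Countermodel: at the initial state e = -1, the precondition holds but the weakest precondition fails.
Answer: invalid


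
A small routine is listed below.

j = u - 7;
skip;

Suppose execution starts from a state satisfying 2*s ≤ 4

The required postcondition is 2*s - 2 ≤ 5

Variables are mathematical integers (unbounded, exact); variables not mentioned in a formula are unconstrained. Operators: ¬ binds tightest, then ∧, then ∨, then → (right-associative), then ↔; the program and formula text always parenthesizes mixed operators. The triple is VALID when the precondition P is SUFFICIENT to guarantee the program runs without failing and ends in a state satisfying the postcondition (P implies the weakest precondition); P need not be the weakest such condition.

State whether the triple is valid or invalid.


Working backward. After the program, the postcondition 2*s - 2 ≤ 5 must hold; in canonical form it is 2*s ≤ 7.
Before skip: 2*s ≤ 7
Before j := u - 7: 2*s ≤ 7
The weakest precondition is 2*s ≤ 7.
Check whether 2*s ≤ 4 implies it.
Every state satisfying the precondition satisfies the weakest precondition: the implication holds.
Answer: valid


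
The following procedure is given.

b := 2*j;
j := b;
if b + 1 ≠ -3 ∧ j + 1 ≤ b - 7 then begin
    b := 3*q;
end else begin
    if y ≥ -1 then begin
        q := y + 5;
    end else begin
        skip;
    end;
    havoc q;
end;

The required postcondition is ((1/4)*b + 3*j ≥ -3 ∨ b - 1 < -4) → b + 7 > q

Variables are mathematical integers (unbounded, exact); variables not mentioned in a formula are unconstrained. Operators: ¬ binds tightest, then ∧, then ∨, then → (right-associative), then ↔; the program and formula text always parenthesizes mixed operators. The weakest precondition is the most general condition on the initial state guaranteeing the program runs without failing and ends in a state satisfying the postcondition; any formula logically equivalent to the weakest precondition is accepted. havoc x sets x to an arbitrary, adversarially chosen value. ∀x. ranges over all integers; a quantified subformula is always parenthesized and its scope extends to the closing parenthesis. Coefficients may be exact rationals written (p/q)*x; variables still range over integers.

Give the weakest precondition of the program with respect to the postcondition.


Working backward. After the program, the postcondition ((1/4)*b + 3*j ≥ -3 ∨ b - 1 < -4) → b + 7 > q must hold; in canonical form it is ((1/4)*b + 3*j ≥ -3 ∨ b < -3) → b > q - 7.
Then branch requires (3*j + (3/4)*q ≥ -3 ∨ 3*q < -3) → 2*q > -7; else branch requires (y ≥ -1 → (∀q_1. (((1/4)*b + 3*j ≥ -3 ∨ b < -3) → b > q_1 - 7))) ∧ ((¬(y ≥ -1)) → (∀q_1. (((1/4)*b + 3*j ≥ -3 ∨ b < -3) → b > q_1 - 7))).
Before the if: ((b ≠ -4 ∧ j ≤ b - 8) → ((3*j + (3/4)*q ≥ -3 ∨ 3*q < -3) → 2*q > -7)) ∧ ((¬(b ≠ -4 ∧ j ≤ b - 8)) → ((y ≥ -1 → (∀q_1. (((1/4)*b + 3*j ≥ -3 ∨ b < -3) → b > q_1 - 7))) ∧ ((¬(y ≥ -1)) → (∀q_1. (((1/4)*b + 3*j ≥ -3 ∨ b < -3) → b > q_1 - 7)))))
Before j := b: (y ≥ -1 → (∀q_1. (((13/4)*b ≥ -3 ∨ b < -3) → b > q_1 - 7))) ∧ ((¬(y ≥ -1)) → (∀q_1. (((13/4)*b ≥ -3 ∨ b < -3) → b > q_1 - 7)))
Before b := 2*j: (y ≥ -1 → (∀q_1. (((13/2)*j ≥ -3 ∨ 2*j < -3) → 2*j > q_1 - 7))) ∧ ((¬(y ≥ -1)) → (∀q_1. (((13/2)*j ≥ -3 ∨ 2*j < -3) → 2*j > q_1 - 7)))
Answer: WP = (y ≥ -1 → (∀q_1. (((13/2)*j ≥ -3 ∨ 2*j < -3) → 2*j > q_1 - 7))) ∧ ((¬(y ≥ -1)) → (∀q_1. (((13/2)*j ≥ -3 ∨ 2*j < -3) → 2*j > q_1 - 7)))


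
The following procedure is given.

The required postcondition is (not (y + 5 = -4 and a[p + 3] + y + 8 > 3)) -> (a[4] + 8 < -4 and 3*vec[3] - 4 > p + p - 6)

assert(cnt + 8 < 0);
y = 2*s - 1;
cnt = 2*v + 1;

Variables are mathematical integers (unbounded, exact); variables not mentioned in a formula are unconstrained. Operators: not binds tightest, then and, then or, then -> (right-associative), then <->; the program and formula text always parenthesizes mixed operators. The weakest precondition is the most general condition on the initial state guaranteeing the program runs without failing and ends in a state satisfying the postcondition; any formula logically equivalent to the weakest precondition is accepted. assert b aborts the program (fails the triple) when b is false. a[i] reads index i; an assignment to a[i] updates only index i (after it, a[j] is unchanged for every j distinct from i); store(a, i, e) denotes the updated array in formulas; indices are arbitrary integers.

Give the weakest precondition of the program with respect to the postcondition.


Working backward. After the program, the postcondition (not (y + 5 = -4 and a[p + 3] + y + 8 > 3)) -> (a[4] + 8 < -4 and 3*vec[3] - 4 > p + p - 6) must hold; in canonical form it is (not (y = -9 and a[p + 3] + y > -5)) -> (a[4] < -12 and 3*vec[3] > 2*p - 2).
Before cnt := 2*v + 1: (not (y = -9 and a[p + 3] + y > -5)) -> (a[4] < -12 and 3*vec[3] > 2*p - 2)
Before y := 2*s - 1: (not (2*s = -8 and a[p + 3] + 2*s > -4)) -> (a[4] < -12 and 3*vec[3] > 2*p - 2)
Before assert cnt + 8 < 0: cnt < -8 and ((not (2*s = -8 and a[p + 3] + 2*s > -4)) -> (a[4] < -12 and 3*vec[3] > 2*p - 2))
Answer: WP = cnt < -8 and ((not (2*s = -8 and a[p + 3] + 2*s > -4)) -> (a[4] < -12 and 3*vec[3] > 2*p - 2))


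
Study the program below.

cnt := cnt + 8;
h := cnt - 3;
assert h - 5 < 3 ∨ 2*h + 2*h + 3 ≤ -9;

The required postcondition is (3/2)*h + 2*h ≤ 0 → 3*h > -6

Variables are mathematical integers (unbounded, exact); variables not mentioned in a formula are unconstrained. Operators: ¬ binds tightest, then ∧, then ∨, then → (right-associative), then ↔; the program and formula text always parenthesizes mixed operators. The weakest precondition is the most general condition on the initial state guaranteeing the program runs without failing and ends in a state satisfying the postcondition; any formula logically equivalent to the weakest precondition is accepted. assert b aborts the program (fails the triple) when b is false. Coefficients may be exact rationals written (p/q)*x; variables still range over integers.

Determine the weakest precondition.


Working backward. After the program, the postcondition (3/2)*h + 2*h ≤ 0 → 3*h > -6 must hold; in canonical form it is (7/2)*h ≤ 0 → 3*h > -6.
Before assert h - 5 < 3 ∨ 2*h + 2*h + 3 ≤ -9: (h < 8 ∨ 4*h ≤ -12) ∧ ((7/2)*h ≤ 0 → 3*h > -6)
Before h := cnt - 3: (cnt < 11 ∨ 4*cnt ≤ 0) ∧ ((7/2)*cnt ≤ 21/2 → 3*cnt > 3)
Before cnt := cnt + 8: (cnt < 3 ∨ 4*cnt ≤ -32) ∧ ((7/2)*cnt ≤ -35/2 → 3*cnt > -21)
Answer: WP = (cnt < 3 ∨ 4*cnt ≤ -32) ∧ ((7/2)*cnt ≤ -35/2 → 3*cnt > -21)


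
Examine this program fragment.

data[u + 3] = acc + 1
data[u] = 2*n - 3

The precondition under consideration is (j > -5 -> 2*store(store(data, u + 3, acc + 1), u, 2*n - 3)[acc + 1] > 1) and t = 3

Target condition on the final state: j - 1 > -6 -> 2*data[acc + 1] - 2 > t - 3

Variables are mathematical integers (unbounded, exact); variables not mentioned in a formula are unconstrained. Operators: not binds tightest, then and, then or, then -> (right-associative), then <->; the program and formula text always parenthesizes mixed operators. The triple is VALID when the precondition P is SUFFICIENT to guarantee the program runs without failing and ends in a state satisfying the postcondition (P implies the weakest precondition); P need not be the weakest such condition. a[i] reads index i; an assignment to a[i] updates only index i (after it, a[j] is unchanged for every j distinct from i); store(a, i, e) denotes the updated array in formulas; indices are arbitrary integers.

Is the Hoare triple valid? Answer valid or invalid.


Working backward. After the program, the postcondition j - 1 > -6 -> 2*data[acc + 1] - 2 > t - 3 must hold; in canonical form it is j > -5 -> 2*data[acc + 1] > t - 1.
Before data[u] := 2*n - 3: j > -5 -> 2*store(data, u, 2*n - 3)[acc + 1] > t - 1
Before data[u + 3] := acc + 1: j > -5 -> 2*store(store(data, u + 3, acc + 1), u, 2*n - 3)[acc + 1] > t - 1
The weakest precondition is j > -5 -> 2*store(store(data, u + 3, acc + 1), u, 2*n - 3)[acc + 1] > t - 1.
Check whether (j > -5 -> 2*store(store(data, u + 3, acc + 1), u, 2*n - 3)[acc + 1] > 1) and t = 3 implies it.
Countermodel: at the initial state acc = -1, data = {[0] = 6, [3] = 6, elsewhere 6}, j = -4, n = 2, t = 3, u = 0, the precondition holds but the weakest precondition fails.
Answer: invalid


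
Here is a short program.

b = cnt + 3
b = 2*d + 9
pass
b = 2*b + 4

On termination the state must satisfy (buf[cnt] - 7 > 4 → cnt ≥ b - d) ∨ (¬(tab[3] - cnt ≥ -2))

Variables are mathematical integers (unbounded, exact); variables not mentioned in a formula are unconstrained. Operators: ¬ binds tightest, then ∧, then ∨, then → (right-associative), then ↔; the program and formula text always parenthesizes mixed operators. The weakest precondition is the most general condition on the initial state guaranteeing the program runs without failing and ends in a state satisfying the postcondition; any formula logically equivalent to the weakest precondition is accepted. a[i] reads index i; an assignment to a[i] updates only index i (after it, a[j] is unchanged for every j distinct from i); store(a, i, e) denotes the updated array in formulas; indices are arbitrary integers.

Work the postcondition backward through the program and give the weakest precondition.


Working backward. After the program, the postcondition (buf[cnt] - 7 > 4 → cnt ≥ b - d) ∨ (¬(tab[3] - cnt ≥ -2)) must hold; in canonical form it is (buf[cnt] > 11 → cnt + d ≥ b) ∨ (¬(tab[3] ≥ cnt - 2)).
Before b := 2*b + 4: (buf[cnt] > 11 → cnt + d ≥ 2*b + 4) ∨ (¬(tab[3] ≥ cnt - 2))
Before skip: (buf[cnt] > 11 → cnt + d ≥ 2*b + 4) ∨ (¬(tab[3] ≥ cnt - 2))
Before b := 2*d + 9: (buf[cnt] > 11 → cnt ≥ 3*d + 22) ∨ (¬(tab[3] ≥ cnt - 2))
Before b := cnt + 3: (buf[cnt] > 11 → cnt ≥ 3*d + 22) ∨ (¬(tab[3] ≥ cnt - 2))
Answer: WP = (buf[cnt] > 11 → cnt ≥ 3*d + 22) ∨ (¬(tab[3] ≥ cnt - 2))


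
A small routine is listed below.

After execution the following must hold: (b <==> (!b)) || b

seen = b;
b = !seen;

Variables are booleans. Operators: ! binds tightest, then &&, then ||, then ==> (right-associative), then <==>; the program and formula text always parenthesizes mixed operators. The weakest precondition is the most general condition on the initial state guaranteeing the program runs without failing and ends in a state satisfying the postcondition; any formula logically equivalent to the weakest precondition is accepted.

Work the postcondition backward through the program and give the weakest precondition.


Working backward. After the program, (b <==> (!b)) || b must hold.
Before b := !seen: ((!seen) <==> seen) || (!seen)
Before seen := b: ((!b) <==> b) || (!b)
Answer: WP = ((!b) <==> b) || (!b)


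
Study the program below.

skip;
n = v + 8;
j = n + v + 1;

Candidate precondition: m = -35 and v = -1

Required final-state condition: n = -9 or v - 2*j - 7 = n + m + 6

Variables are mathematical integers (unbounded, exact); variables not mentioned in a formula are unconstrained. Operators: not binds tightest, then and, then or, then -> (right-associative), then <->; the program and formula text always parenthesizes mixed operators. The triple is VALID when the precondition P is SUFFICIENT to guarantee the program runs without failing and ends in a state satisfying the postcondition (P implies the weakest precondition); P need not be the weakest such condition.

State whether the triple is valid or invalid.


Working backward. After the program, the postcondition n = -9 or v - 2*j - 7 = n + m + 6 must hold; in canonical form it is n = -9 or v = 2*j + m + n + 13.
Before j := n + v + 1: n = -9 or m + 3*n + v = -15
Before n := v + 8: v = -17 or m + 4*v = -39
Before skip: v = -17 or m + 4*v = -39
The weakest precondition is v = -17 or m + 4*v = -39.
Check whether m = -35 and v = -1 implies it.
Every state satisfying the precondition satisfies the weakest precondition: the implication holds.
Answer: valid


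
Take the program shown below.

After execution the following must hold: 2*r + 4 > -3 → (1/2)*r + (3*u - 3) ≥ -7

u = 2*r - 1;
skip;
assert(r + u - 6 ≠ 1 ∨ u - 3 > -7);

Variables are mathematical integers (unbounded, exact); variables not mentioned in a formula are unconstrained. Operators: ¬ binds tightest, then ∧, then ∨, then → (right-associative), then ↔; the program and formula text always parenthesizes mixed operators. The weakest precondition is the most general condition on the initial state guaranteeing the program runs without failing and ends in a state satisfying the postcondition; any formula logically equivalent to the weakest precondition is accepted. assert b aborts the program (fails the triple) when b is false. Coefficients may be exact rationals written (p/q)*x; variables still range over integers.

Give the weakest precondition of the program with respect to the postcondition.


Working backward. After the program, the postcondition 2*r + 4 > -3 → (1/2)*r + (3*u - 3) ≥ -7 must hold; in canonical form it is 2*r > -7 → (1/2)*r + 3*u ≥ -4.
Before assert r + u - 6 ≠ 1 ∨ u - 3 > -7: (r + u ≠ 7 ∨ u > -4) ∧ (2*r > -7 → (1/2)*r + 3*u ≥ -4)
Before skip: (r + u ≠ 7 ∨ u > -4) ∧ (2*r > -7 → (1/2)*r + 3*u ≥ -4)
Before u := 2*r - 1: (3*r ≠ 8 ∨ 2*r > -3) ∧ (2*r > -7 → (13/2)*r ≥ -1)
Answer: WP = (3*r ≠ 8 ∨ 2*r > -3) ∧ (2*r > -7 → (13/2)*r ≥ -1)


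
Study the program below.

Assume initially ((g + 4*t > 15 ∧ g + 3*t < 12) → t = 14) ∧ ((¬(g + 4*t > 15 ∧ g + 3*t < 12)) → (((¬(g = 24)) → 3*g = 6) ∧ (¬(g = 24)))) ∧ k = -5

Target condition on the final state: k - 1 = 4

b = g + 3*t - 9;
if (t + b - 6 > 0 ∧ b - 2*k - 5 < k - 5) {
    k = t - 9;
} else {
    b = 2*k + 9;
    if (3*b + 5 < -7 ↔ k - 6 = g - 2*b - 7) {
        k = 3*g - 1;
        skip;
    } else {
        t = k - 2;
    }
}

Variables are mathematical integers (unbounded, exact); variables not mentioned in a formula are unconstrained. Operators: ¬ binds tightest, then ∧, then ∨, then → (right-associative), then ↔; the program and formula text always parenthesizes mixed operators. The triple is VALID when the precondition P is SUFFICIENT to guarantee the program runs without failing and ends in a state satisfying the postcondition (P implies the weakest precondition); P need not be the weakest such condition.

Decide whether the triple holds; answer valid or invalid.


Working backward. After the program, the postcondition k - 1 = 4 must hold; in canonical form it is k = 5.
Then branch requires t = 14; else branch requires ((6*k < -39 ↔ 5*k = g - 19) → 3*g = 6) ∧ ((¬(6*k < -39 ↔ 5*k = g - 19)) → k = 5).
Before the if: ((b + t > 6 ∧ b < 3*k) → t = 14) ∧ ((¬(b + t > 6 ∧ b < 3*k)) → (((6*k < -39 ↔ 5*k = g - 19) → 3*g = 6) ∧ ((¬(6*k < -39 ↔ 5*k = g - 19)) → k = 5)))
Before b := g + 3*t - 9: ((g + 4*t > 15 ∧ g + 3*t < 3*k + 9) → t = 14) ∧ ((¬(g + 4*t > 15 ∧ g + 3*t < 3*k + 9)) → (((6*k < -39 ↔ 5*k = g - 19) → 3*g = 6) ∧ ((¬(6*k < -39 ↔ 5*k = g - 19)) → k = 5)))
The weakest precondition is ((g + 4*t > 15 ∧ g + 3*t < 3*k + 9) → t = 14) ∧ ((¬(g + 4*t > 15 ∧ g + 3*t < 3*k + 9)) → (((6*k < -39 ↔ 5*k = g - 19) → 3*g = 6) ∧ ((¬(6*k < -39 ↔ 5*k = g - 19)) → k = 5))).
Check whether ((g + 4*t > 15 ∧ g + 3*t < 12) → t = 14) ∧ ((¬(g + 4*t > 15 ∧ g + 3*t < 12)) → (((¬(g = 24)) → 3*g = 6) ∧ (¬(g = 24)))) ∧ k = -5 implies it.
Countermodel: at the initial state g = -31, k = -5, t = 14, the precondition holds but the weakest precondition fails.
Answer: invalid


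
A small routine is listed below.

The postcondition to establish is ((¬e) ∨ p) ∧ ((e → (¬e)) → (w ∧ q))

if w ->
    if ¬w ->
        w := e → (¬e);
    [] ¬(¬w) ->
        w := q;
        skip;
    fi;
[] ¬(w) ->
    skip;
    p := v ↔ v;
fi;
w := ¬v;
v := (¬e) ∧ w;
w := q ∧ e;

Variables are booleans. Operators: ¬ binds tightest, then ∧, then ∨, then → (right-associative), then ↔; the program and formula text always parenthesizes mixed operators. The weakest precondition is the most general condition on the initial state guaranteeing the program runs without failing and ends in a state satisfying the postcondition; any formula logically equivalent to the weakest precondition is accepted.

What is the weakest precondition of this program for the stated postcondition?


Working backward. After the program, ((¬e) ∨ p) ∧ ((e → (¬e)) → (w ∧ q)) must hold.
Before w := q ∧ e: ((¬e) ∨ p) ∧ ((e → (¬e)) → (q ∧ e))
Before v := (¬e) ∧ w: ((¬e) ∨ p) ∧ ((e → (¬e)) → (q ∧ e))
Before w := ¬v: ((¬e) ∨ p) ∧ ((e → (¬e)) → (q ∧ e))
Then branch requires ((¬w) → (((¬e) ∨ p) ∧ ((e → (¬e)) → (q ∧ e)))) ∧ (w → (((¬e) ∨ p) ∧ ((e → (¬e)) → (q ∧ e)))); else branch requires (e → (¬e)) → (q ∧ e).
Before the if: (w → (((¬w) → (((¬e) ∨ p) ∧ ((e → (¬e)) → (q ∧ e)))) ∧ (w → (((¬e) ∨ p) ∧ ((e → (¬e)) → (q ∧ e)))))) ∧ ((¬w) → ((e → (¬e)) → (q ∧ e)))
Answer: WP = (w → (((¬w) → (((¬e) ∨ p) ∧ ((e → (¬e)) → (q ∧ e)))) ∧ (w → (((¬e) ∨ p) ∧ ((e → (¬e)) → (q ∧ e)))))) ∧ ((¬w) → ((e → (¬e)) → (q ∧ e)))


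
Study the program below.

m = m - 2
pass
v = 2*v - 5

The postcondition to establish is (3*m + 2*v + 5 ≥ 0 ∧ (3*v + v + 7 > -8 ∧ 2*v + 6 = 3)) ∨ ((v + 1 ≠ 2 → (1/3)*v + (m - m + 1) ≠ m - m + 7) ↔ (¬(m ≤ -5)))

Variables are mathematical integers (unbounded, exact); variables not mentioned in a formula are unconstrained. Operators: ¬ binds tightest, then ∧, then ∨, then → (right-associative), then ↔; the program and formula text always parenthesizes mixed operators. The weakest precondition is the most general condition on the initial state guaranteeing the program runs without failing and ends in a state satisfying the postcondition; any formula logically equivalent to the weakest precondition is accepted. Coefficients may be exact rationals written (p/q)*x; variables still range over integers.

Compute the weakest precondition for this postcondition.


Working backward. After the program, the postcondition (3*m + 2*v + 5 ≥ 0 ∧ (3*v + v + 7 > -8 ∧ 2*v + 6 = 3)) ∨ ((v + 1 ≠ 2 → (1/3)*v + (m - m + 1) ≠ m - m + 7) ↔ (¬(m ≤ -5))) must hold; in canonical form it is (3*m + 2*v ≥ -5 ∧ 4*v > -15 ∧ 2*v = -3) ∨ ((v ≠ 1 → (1/3)*v ≠ 6) ↔ (¬(m ≤ -5))).
Before v := 2*v - 5: (3*m + 4*v ≥ 5 ∧ 8*v > 5 ∧ 4*v = 7) ∨ ((2*v ≠ 6 → (2/3)*v ≠ 23/3) ↔ (¬(m ≤ -5)))
Before skip: (3*m + 4*v ≥ 5 ∧ 8*v > 5 ∧ 4*v = 7) ∨ ((2*v ≠ 6 → (2/3)*v ≠ 23/3) ↔ (¬(m ≤ -5)))
Before m := m - 2: (3*m + 4*v ≥ 11 ∧ 8*v > 5 ∧ 4*v = 7) ∨ ((2*v ≠ 6 → (2/3)*v ≠ 23/3) ↔ (¬(m ≤ -3)))
Answer: WP = (3*m + 4*v ≥ 11 ∧ 8*v > 5 ∧ 4*v = 7) ∨ ((2*v ≠ 6 → (2/3)*v ≠ 23/3) ↔ (¬(m ≤ -3)))


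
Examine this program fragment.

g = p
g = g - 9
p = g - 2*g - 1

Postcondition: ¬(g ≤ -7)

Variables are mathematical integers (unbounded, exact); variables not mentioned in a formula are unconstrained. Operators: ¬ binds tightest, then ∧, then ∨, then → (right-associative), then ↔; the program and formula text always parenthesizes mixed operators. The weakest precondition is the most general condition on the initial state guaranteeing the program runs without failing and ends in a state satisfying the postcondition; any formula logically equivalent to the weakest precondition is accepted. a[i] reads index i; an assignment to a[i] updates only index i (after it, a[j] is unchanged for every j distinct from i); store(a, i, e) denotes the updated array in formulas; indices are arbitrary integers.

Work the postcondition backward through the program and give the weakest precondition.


Working backward. After the program, ¬(g ≤ -7) must hold.
Before p := g - 2*g - 1: ¬(g ≤ -7)
Before g := g - 9: ¬(g ≤ 2)
Before g := p: ¬(p ≤ 2)
Answer: WP = ¬(p ≤ 2)


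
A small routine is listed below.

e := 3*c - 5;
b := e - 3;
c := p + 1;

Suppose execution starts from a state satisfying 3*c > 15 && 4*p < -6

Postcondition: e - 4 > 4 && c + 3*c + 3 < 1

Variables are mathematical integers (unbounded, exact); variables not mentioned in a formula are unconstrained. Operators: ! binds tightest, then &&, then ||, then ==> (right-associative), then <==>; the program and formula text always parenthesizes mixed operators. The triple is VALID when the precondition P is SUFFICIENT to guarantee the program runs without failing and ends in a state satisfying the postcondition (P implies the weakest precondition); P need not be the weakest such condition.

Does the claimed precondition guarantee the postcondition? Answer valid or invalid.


Working backward. After the program, the postcondition e - 4 > 4 && c + 3*c + 3 < 1 must hold; in canonical form it is e > 8 && 4*c < -2.
Before c := p + 1: e > 8 && 4*p < -6
Before b := e - 3: e > 8 && 4*p < -6
Before e := 3*c - 5: 3*c > 13 && 4*p < -6
The weakest precondition is 3*c > 13 && 4*p < -6.
Check whether 3*c > 15 && 4*p < -6 implies it.
Every state satisfying the precondition satisfies the weakest precondition: the implication holds.
Answer: valid


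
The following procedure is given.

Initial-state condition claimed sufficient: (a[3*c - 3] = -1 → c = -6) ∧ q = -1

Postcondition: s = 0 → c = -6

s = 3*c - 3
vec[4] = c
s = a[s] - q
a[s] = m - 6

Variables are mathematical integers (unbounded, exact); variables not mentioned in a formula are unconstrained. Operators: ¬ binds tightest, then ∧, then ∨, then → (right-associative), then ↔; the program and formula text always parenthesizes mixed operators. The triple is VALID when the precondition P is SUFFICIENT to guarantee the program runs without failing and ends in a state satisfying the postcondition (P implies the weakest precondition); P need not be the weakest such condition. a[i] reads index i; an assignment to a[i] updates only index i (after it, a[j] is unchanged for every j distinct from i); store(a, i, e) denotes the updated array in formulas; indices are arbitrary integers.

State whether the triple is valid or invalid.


Working backward. After the program, s = 0 → c = -6 must hold.
Before a[s] := m - 6: s = 0 → c = -6
Before s := a[s] - q: a[s] = q → c = -6
Before vec[4] := c: a[s] = q → c = -6
Before s := 3*c - 3: a[3*c - 3] = q → c = -6
The weakest precondition is a[3*c - 3] = q → c = -6.
Check whether (a[3*c - 3] = -1 → c = -6) ∧ q = -1 implies it.
Every state satisfying the precondition satisfies the weakest precondition: the implication holds.
Answer: valid


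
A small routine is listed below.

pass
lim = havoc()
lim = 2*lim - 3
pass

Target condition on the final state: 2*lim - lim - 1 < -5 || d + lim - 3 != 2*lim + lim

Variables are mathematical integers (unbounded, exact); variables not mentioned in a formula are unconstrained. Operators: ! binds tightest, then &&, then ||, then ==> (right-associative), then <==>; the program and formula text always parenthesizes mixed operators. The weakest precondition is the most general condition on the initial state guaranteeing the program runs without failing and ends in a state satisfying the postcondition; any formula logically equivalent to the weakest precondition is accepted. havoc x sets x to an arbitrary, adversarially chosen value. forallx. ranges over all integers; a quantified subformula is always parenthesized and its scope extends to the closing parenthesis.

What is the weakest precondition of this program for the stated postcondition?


Working backward. After the program, the postcondition 2*lim - lim - 1 < -5 || d + lim - 3 != 2*lim + lim must hold; in canonical form it is lim < -4 || d != 2*lim + 3.
Before skip: lim < -4 || d != 2*lim + 3
Before lim := 2*lim - 3: 2*lim < -1 || d != 4*lim - 3
Before havoc lim: forall lim_1. (2*lim_1 < -1 || d != 4*lim_1 - 3)
Before skip: forall lim_1. (2*lim_1 < -1 || d != 4*lim_1 - 3)
Answer: WP = forall lim_1. (2*lim_1 < -1 || d != 4*lim_1 - 3)
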